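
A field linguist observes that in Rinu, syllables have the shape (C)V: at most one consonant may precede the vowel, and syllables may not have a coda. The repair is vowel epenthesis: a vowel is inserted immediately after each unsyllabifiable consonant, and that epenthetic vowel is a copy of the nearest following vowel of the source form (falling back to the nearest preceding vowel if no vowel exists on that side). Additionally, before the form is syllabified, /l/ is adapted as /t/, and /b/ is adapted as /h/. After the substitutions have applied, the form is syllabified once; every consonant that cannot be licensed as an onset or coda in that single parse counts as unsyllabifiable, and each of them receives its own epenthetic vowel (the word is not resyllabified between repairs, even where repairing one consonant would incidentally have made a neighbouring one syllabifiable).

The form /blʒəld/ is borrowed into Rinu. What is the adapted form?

Substitution: /b/ → /h/, /l/ → /t/, giving /htʒətd/.
Under (C)V, the unsyllabifiable consonants are /h/, /t/, /t/, /d/ (no codas are permitted; onsets are limited to one consonant).
Inserting the epenthetic vowel yields /h/ → /hə/, /t/ → /tə/, /t/ → /tə/, /d/ → /də/.

hətəʒətədə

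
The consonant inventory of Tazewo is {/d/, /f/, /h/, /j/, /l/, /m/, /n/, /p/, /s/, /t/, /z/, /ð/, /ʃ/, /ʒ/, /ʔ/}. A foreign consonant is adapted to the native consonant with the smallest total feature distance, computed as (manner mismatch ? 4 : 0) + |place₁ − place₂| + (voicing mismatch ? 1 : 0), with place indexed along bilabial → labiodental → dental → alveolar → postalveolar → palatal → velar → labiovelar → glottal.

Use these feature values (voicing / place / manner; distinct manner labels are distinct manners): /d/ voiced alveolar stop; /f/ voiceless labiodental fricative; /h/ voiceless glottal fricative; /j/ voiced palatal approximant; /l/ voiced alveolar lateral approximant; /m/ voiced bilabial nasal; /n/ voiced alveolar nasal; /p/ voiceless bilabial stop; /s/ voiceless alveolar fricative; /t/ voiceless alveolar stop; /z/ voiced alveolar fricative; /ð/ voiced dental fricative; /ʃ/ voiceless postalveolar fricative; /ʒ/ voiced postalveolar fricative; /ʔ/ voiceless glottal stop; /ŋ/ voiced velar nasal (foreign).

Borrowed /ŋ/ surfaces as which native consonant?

/n/ is closest: same manner (nasal), place distance 3 (velar→alveolar), same voicing; total 3. Next closest is /j/ at distance 5.

n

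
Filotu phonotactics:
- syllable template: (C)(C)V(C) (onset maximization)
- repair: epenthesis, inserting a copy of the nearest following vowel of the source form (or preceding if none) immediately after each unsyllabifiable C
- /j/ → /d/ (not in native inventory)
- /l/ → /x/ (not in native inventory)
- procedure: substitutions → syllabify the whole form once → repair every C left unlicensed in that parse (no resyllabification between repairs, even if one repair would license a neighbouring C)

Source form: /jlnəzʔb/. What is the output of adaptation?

dəxnəzʔəbə

Substitution: /j/ → /d/, /l/ → /x/, giving /dxnəzʔb/.
The consonants /d/, /ʔ/, /b/ cannot be parsed into a legal (C)(C)V(C) syllable (at most one coda consonant is licensed; onsets may contain at most 2 consonants).
Inserting the epenthetic vowel yields /d/ → /də/, /ʔ/ → /ʔə/, /b/ → /bə/.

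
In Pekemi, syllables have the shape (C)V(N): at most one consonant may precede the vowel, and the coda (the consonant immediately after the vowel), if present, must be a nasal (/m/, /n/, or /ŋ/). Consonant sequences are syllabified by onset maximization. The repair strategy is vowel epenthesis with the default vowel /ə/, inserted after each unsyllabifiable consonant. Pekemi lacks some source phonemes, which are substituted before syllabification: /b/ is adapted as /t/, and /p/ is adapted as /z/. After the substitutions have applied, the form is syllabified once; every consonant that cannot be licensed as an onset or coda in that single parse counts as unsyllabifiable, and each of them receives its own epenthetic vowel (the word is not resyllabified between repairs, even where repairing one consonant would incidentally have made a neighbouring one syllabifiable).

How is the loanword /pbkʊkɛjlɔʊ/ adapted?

Substitution: /p/ → /z/, /b/ → /t/, giving /ztkʊkɛjlɔʊ/.
Under (C)V(N), the unsyllabifiable consonants are /z/, /t/, /j/ (only a nasal (/m/, /n/, or /ŋ/) is licensed in coda position; onsets are limited to one consonant).
Inserting the epenthetic vowel yields /z/ → /zə/, /t/ → /tə/, /j/ → /jə/.

zətəkʊkɛjəlɔʊ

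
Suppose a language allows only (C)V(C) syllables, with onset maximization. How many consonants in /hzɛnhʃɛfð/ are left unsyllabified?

3

Under (C)V(C), the unsyllabifiable consonants are /h/, /h/, /ð/ (at most one coda consonant is licensed; onsets are limited to one consonant).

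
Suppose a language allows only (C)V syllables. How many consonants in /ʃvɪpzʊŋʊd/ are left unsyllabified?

3

Under (C)V, the unsyllabifiable consonants are /ʃ/, /p/, /d/ (no codas are permitted; onsets are limited to one consonant).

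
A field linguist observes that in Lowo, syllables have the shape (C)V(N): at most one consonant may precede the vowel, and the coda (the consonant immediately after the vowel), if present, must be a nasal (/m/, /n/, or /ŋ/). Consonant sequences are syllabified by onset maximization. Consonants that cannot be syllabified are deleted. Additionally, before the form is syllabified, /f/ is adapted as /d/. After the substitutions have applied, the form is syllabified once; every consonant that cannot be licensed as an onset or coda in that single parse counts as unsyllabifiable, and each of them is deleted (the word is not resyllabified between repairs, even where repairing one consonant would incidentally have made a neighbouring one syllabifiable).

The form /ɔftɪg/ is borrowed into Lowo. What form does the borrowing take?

ɔtɪ

Substitution: /f/ → /d/, giving /ɔdtɪg/.
The consonants /d/, /g/ cannot be parsed into a legal (C)V(N) syllable (only a nasal (/m/, /n/, or /ŋ/) is licensed in coda position; onsets are limited to one consonant).
Each unlicensed consonant is deleted: /d/, /g/.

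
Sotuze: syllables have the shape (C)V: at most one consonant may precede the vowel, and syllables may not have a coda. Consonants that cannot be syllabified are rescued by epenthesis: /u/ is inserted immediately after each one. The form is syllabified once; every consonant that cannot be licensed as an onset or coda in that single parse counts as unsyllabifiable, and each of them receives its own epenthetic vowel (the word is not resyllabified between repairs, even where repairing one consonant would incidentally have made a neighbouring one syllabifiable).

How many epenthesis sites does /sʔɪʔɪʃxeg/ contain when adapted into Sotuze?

3

The unsyllabifiable consonants are /s/, /ʃ/, /g/; each receives one epenthetic vowel.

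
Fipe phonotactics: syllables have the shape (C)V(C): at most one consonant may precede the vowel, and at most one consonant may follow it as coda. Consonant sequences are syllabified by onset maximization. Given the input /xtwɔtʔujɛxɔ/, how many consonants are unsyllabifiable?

2

The consonants /x/, /t/ cannot be parsed into a legal (C)V(C) syllable (at most one coda consonant is licensed; onsets are limited to one consonant).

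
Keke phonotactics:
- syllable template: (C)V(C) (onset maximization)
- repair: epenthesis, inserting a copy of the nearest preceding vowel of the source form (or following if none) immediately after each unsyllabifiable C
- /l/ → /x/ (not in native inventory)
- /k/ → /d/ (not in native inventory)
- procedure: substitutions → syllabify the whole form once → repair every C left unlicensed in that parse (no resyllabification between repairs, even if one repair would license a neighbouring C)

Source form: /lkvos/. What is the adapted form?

Substitution: /l/ → /x/, /k/ → /d/, giving /xdvos/.
Syllabifying with onset maximization leaves /x/, /d/ stranded (at most one coda consonant is licensed; onsets are limited to one consonant).
Each unlicensed consonant becomes the onset of a new syllable: /x/ → /xo/, /d/ → /do/.

xodovos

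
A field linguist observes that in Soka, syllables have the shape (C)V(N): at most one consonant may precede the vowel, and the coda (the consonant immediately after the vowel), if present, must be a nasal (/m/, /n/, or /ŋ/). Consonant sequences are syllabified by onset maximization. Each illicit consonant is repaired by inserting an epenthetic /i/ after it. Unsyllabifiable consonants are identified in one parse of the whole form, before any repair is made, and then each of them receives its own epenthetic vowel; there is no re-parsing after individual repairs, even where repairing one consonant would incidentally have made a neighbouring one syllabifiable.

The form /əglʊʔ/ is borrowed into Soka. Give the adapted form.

əgilʊʔi

Syllabifying with onset maximization leaves /g/, /ʔ/ stranded (only a nasal (/m/, /n/, or /ŋ/) is licensed in coda position; onsets are limited to one consonant).
Epenthesis after each stranded consonant: /g/ → /gi/, /ʔ/ → /ʔi/.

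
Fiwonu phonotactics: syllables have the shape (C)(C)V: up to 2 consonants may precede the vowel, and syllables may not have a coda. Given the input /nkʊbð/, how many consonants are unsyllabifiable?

2

Under (C)(C)V, the unsyllabifiable consonants are /b/, /ð/ (no codas are permitted; onsets may contain at most 2 consonants).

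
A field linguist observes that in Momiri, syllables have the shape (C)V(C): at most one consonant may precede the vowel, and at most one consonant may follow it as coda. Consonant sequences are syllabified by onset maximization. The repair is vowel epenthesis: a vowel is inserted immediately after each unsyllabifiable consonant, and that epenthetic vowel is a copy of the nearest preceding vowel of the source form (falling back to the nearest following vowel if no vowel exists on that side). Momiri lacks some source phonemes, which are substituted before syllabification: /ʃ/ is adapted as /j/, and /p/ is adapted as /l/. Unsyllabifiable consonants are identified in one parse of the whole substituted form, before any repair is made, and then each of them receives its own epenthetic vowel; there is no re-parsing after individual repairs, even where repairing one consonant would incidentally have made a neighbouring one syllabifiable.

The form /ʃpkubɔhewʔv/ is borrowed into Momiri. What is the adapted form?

Substitution: /ʃ/ → /j/, /p/ → /l/, giving /jlkubɔhewʔv/.
The consonants /j/, /l/, /ʔ/, /v/ cannot be parsed into a legal (C)V(C) syllable (at most one coda consonant is licensed; onsets are limited to one consonant).
Inserting the epenthetic vowel yields /j/ → /ju/, /l/ → /lu/, /ʔ/ → /ʔe/, /v/ → /ve/.

julukubɔhewʔeve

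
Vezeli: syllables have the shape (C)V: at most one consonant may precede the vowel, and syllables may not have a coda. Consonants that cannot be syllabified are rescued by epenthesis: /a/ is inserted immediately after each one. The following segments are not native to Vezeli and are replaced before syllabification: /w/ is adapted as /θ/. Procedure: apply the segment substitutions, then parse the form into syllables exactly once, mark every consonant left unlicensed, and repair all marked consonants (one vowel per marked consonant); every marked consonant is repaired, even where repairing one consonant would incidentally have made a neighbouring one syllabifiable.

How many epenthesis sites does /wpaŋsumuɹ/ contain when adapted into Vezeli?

After substitution the input is /θpaŋsumuɹ/.
The unsyllabifiable consonants are /θ/, /ŋ/, /ɹ/; each receives one epenthetic vowel.

3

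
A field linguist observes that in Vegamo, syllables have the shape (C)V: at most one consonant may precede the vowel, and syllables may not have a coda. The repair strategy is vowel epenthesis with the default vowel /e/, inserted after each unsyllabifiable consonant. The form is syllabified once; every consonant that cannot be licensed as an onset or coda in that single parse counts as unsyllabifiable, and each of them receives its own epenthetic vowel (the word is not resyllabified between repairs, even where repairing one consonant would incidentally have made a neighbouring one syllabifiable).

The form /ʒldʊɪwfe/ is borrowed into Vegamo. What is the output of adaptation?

The consonants /ʒ/, /l/, /w/ cannot be parsed into a legal (C)V syllable (no codas are permitted; onsets are limited to one consonant).
Inserting the epenthetic vowel yields /ʒ/ → /ʒe/, /l/ → /le/, /w/ → /we/.

ʒeledʊɪwefe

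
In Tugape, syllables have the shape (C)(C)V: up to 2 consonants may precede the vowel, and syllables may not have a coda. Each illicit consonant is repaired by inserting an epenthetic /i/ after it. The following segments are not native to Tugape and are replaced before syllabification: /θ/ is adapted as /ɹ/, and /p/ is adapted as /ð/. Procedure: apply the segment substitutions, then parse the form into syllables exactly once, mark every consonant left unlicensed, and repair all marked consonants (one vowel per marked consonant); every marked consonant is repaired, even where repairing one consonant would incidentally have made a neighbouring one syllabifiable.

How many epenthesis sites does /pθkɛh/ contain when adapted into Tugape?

After substitution the input is /ðɹkɛh/.
The unsyllabifiable consonants are /ð/, /h/; each receives one epenthetic vowel.

2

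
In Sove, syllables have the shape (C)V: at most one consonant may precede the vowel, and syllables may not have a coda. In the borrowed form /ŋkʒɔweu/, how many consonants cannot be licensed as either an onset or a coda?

2

The consonants /ŋ/, /k/ cannot be parsed into a legal (C)V syllable (no codas are permitted; onsets are limited to one consonant).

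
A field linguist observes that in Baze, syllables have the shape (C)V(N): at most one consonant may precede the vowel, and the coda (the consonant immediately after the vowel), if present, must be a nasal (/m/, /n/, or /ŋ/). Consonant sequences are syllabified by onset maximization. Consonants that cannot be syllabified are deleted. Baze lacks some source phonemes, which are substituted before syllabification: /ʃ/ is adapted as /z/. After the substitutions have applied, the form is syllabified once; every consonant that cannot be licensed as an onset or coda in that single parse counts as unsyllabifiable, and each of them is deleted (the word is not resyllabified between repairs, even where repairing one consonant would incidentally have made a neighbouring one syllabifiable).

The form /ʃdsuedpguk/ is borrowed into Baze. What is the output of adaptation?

suegu

Substitution: /ʃ/ → /z/, giving /zdsuedpguk/.
The consonants /z/, /d/, /d/, /p/, /k/ cannot be parsed into a legal (C)V(N) syllable (only a nasal (/m/, /n/, or /ŋ/) is licensed in coda position; onsets are limited to one consonant).
Deletion applies to /z/, /d/, /d/, /p/, /k/.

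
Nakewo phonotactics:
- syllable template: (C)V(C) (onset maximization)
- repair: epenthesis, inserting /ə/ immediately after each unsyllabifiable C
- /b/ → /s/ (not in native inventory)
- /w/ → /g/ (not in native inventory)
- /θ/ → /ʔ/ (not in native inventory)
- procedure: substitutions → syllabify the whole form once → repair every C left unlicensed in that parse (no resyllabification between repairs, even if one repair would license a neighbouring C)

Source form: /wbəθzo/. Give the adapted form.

Substitution: /w/ → /g/, /b/ → /s/, /θ/ → /ʔ/, giving /gsəʔzo/.
The consonants /g/ cannot be parsed into a legal (C)V(C) syllable (at most one coda consonant is licensed; onsets are limited to one consonant).
Each unlicensed consonant becomes the onset of a new syllable: /g/ → /gə/.

gəsəʔzo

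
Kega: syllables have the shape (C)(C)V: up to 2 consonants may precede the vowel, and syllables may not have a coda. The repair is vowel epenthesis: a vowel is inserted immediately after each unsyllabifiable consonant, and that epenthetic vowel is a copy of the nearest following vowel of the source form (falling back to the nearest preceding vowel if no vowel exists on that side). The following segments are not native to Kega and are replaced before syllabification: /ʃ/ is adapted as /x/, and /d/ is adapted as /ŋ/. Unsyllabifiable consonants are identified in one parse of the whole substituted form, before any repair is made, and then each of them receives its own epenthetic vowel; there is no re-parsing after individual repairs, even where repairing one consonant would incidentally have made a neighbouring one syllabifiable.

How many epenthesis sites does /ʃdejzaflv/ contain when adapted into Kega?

3

After substitution the input is /xŋejzaflv/.
The unsyllabifiable consonants are /f/, /l/, /v/; each receives one epenthetic vowel.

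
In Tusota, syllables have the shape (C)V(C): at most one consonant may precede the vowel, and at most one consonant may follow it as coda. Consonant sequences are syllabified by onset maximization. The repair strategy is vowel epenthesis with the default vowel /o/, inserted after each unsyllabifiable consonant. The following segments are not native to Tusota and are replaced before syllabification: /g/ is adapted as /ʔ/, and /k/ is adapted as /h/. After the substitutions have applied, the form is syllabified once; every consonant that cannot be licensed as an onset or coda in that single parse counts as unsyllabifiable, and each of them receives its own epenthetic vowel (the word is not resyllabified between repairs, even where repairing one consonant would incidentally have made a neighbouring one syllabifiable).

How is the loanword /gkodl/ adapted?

ʔohodlo

Substitution: /g/ → /ʔ/, /k/ → /h/, giving /ʔhodl/.
The consonants /ʔ/, /l/ cannot be parsed into a legal (C)V(C) syllable (at most one coda consonant is licensed; onsets are limited to one consonant).
Epenthesis after each stranded consonant: /ʔ/ → /ʔo/, /l/ → /lo/.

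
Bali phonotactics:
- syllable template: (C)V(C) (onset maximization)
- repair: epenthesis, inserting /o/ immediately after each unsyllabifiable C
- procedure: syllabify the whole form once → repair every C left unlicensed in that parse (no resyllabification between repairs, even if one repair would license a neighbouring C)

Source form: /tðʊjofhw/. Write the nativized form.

Syllabifying with onset maximization leaves /t/, /h/, /w/ stranded (at most one coda consonant is licensed; onsets are limited to one consonant).
Epenthesis after each stranded consonant: /t/ → /to/, /h/ → /ho/, /w/ → /wo/.

toðʊjofhowo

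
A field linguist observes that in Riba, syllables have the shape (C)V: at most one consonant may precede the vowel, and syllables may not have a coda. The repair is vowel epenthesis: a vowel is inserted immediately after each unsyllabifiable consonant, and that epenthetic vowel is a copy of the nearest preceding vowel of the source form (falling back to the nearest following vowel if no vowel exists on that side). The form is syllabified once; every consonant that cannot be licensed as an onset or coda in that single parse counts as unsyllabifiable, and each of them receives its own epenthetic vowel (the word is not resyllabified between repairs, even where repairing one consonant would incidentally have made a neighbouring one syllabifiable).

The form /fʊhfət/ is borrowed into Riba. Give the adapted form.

fʊhʊfətə

Under (C)V, the unsyllabifiable consonants are /h/, /t/ (no codas are permitted; onsets are limited to one consonant).
Each unlicensed consonant becomes the onset of a new syllable: /h/ → /hʊ/, /t/ → /tə/.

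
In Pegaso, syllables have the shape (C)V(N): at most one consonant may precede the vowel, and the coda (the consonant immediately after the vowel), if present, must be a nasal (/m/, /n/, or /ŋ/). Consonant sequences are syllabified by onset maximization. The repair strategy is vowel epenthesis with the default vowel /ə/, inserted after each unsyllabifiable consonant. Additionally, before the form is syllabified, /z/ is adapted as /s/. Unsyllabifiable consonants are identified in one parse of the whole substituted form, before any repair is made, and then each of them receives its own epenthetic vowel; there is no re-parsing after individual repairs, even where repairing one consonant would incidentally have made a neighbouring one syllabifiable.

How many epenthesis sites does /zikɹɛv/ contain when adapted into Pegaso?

2

After substitution the input is /sikɹɛv/.
The unsyllabifiable consonants are /k/, /v/; each receives one epenthetic vowel.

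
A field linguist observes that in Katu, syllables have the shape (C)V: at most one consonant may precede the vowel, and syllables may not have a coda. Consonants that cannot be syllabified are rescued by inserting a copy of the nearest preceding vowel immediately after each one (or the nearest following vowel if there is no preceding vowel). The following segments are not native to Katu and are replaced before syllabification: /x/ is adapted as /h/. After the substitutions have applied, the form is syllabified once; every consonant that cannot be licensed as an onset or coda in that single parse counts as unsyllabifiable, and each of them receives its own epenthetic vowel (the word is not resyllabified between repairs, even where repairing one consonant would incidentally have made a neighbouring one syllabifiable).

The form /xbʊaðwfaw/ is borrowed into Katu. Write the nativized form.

Substitution: /x/ → /h/, giving /hbʊaðwfaw/.
The consonants /h/, /ð/, /w/, /w/ cannot be parsed into a legal (C)V syllable (no codas are permitted; onsets are limited to one consonant).
Each unlicensed consonant becomes the onset of a new syllable: /h/ → /hʊ/, /ð/ → /ða/, /w/ → /wa/, /w/ → /wa/.

hʊbʊaðawafawa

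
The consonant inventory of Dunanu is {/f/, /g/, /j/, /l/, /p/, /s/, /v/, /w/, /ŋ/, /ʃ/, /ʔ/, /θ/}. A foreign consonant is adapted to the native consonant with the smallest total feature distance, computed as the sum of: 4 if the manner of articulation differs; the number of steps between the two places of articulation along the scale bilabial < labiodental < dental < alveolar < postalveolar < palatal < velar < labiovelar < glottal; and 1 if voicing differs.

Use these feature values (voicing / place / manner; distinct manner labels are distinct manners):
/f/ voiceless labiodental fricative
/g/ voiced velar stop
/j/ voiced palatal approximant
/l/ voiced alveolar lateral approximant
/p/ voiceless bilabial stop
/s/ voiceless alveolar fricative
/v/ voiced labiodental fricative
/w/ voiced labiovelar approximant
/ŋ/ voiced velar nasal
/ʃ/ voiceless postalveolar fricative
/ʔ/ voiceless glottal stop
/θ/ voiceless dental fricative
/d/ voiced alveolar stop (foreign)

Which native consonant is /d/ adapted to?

/g/ is closest: same manner (stop), place distance 3 (alveolar→velar), same voicing; total 3. Next closest is /l/ at distance 4.

g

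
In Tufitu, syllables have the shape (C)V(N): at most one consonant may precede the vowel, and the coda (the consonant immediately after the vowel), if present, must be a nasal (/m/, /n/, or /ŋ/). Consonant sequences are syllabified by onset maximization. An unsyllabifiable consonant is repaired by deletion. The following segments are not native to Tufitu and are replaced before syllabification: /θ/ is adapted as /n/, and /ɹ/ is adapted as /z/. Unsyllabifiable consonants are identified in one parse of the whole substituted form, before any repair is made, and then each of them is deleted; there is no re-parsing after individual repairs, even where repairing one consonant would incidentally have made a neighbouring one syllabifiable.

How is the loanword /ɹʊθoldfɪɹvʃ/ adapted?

Substitution: /ɹ/ → /z/, /θ/ → /n/, giving /zʊnoldfɪzvʃ/.
The consonants /l/, /d/, /z/, /v/, /ʃ/ cannot be parsed into a legal (C)V(N) syllable (only a nasal (/m/, /n/, or /ŋ/) is licensed in coda position; onsets are limited to one consonant).
Deletion applies to /l/, /d/, /z/, /v/, /ʃ/.

zʊnofɪ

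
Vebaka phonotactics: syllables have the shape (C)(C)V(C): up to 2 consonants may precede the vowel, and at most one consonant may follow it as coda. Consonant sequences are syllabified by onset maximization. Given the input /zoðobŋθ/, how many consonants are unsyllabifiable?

The consonants /ŋ/, /θ/ cannot be parsed into a legal (C)(C)V(C) syllable (at most one coda consonant is licensed; onsets may contain at most 2 consonants).

2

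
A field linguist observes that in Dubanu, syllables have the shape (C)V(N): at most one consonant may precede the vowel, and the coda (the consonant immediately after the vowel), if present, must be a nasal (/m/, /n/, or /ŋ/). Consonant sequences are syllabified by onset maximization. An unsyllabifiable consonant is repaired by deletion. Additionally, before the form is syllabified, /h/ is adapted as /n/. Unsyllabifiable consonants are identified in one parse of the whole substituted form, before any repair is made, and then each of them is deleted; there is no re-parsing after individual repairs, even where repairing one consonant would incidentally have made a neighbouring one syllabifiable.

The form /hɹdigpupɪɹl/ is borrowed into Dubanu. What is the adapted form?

Substitution: /h/ → /n/, giving /nɹdigpupɪɹl/.
Syllabifying with onset maximization leaves /n/, /ɹ/, /g/, /ɹ/, /l/ stranded (only a nasal (/m/, /n/, or /ŋ/) is licensed in coda position; onsets are limited to one consonant).
Deleting the stranded consonants removes /n/, /ɹ/, /g/, /ɹ/, /l/.

dipupɪ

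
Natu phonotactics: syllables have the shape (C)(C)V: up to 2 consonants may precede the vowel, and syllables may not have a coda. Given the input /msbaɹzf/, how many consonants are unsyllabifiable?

4

Under (C)(C)V, the unsyllabifiable consonants are /m/, /ɹ/, /z/, /f/ (no codas are permitted; onsets may contain at most 2 consonants).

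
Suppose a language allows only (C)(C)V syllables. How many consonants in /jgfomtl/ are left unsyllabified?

4

Under (C)(C)V, the unsyllabifiable consonants are /j/, /m/, /t/, /l/ (no codas are permitted; onsets may contain at most 2 consonants).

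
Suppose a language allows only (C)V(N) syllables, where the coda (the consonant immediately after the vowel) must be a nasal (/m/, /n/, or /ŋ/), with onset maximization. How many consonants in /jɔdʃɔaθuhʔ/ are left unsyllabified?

Syllabifying with onset maximization leaves /d/, /h/, /ʔ/ stranded (only a nasal (/m/, /n/, or /ŋ/) is licensed in coda position; onsets are limited to one consonant).

3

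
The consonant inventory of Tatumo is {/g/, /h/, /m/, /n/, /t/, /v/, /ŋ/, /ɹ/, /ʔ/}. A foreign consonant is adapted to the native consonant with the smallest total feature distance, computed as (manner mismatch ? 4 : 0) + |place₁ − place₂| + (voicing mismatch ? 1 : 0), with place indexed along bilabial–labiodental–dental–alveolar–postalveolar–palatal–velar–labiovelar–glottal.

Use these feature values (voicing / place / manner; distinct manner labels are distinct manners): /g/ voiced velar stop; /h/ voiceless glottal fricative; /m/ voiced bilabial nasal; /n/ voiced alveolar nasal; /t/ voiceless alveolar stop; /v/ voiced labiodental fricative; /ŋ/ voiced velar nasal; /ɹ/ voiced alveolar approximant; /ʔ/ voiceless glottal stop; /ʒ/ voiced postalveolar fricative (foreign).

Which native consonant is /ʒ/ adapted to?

v

/v/ is closest: same manner (fricative), place distance 3 (postalveolar→labiodental), same voicing; total 3. Next closest is /h/ at distance 5.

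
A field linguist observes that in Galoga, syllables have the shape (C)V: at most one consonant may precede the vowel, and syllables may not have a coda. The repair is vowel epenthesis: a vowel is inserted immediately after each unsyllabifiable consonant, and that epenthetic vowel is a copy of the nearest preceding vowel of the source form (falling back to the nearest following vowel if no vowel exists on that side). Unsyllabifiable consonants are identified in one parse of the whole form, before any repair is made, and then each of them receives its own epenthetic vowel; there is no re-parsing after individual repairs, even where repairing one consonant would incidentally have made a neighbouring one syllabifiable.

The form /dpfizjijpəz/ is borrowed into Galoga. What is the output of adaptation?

dipifizijijipəzə

Under (C)V, the unsyllabifiable consonants are /d/, /p/, /z/, /j/, /z/ (no codas are permitted; onsets are limited to one consonant).
Epenthesis after each stranded consonant: /d/ → /di/, /p/ → /pi/, /z/ → /zi/, /j/ → /ji/, /z/ → /zə/.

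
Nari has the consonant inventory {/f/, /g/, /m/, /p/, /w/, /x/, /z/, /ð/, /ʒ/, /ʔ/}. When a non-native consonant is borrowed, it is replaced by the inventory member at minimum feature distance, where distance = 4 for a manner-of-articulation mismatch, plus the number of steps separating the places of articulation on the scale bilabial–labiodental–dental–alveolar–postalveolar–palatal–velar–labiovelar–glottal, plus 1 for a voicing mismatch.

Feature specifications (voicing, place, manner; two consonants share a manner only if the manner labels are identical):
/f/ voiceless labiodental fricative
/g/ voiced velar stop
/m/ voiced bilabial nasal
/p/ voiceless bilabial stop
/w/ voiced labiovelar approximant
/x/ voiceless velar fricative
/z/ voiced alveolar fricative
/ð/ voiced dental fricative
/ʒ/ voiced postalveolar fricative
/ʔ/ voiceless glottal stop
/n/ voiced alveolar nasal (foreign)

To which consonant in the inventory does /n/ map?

m

/m/ is closest: same manner (nasal), place distance 3 (alveolar→bilabial), same voicing; total 3. Next closest is /z/ at distance 4.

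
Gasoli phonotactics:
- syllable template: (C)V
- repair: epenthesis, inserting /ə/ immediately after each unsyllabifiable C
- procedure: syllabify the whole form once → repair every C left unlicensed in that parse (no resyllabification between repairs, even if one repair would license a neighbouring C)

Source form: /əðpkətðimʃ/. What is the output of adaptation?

The consonants /ð/, /p/, /t/, /m/, /ʃ/ cannot be parsed into a legal (C)V syllable (no codas are permitted; onsets are limited to one consonant).
Inserting the epenthetic vowel yields /ð/ → /ðə/, /p/ → /pə/, /t/ → /tə/, /m/ → /mə/, /ʃ/ → /ʃə/.

əðəpəkətəðiməʃə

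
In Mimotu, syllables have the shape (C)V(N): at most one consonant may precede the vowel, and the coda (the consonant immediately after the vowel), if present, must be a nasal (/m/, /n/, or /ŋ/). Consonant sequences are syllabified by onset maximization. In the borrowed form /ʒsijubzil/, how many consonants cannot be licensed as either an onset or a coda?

3

The consonants /ʒ/, /b/, /l/ cannot be parsed into a legal (C)V(N) syllable (only a nasal (/m/, /n/, or /ŋ/) is licensed in coda position; onsets are limited to one consonant).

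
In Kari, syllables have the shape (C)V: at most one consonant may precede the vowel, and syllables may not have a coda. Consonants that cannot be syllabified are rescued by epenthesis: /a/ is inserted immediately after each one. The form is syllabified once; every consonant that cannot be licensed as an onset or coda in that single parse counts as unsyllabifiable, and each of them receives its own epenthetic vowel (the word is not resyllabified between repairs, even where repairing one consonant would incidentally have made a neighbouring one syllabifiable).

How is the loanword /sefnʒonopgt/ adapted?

Syllabifying with onset maximization leaves /f/, /n/, /p/, /g/, /t/ stranded (no codas are permitted; onsets are limited to one consonant).
Epenthesis after each stranded consonant: /f/ → /fa/, /n/ → /na/, /p/ → /pa/, /g/ → /ga/, /t/ → /ta/.

sefanaʒonopagata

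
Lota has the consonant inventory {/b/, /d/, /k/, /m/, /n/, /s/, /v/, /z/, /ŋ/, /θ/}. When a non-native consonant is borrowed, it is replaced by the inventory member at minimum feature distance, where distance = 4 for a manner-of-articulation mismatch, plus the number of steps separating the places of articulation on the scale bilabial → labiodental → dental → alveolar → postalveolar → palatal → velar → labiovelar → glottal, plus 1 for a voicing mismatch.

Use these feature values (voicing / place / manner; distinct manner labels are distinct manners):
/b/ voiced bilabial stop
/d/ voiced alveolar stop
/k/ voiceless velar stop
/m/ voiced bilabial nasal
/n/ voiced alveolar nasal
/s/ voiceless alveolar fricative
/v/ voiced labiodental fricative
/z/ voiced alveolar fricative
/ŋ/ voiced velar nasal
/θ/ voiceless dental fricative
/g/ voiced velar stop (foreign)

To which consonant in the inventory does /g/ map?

/k/ is closest: same manner (stop), place distance 0 (velar→velar), voicing differs (+1); total 1. Next closest is /d/ at distance 3.

k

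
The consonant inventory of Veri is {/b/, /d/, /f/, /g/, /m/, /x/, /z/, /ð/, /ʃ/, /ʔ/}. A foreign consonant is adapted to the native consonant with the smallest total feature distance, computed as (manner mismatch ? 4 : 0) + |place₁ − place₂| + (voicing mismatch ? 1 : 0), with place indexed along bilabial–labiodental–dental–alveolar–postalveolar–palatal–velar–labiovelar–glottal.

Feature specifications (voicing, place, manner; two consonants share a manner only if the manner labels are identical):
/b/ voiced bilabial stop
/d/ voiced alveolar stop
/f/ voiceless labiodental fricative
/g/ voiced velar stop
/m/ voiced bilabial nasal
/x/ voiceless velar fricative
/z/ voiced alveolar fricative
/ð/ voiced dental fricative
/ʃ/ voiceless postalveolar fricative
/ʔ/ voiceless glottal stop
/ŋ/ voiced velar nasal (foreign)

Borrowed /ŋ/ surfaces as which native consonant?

g

/g/ is closest: manner differs (nasal→stop, +4), place distance 0 (velar→velar), same voicing; total 4. Next closest is /x/ at distance 5.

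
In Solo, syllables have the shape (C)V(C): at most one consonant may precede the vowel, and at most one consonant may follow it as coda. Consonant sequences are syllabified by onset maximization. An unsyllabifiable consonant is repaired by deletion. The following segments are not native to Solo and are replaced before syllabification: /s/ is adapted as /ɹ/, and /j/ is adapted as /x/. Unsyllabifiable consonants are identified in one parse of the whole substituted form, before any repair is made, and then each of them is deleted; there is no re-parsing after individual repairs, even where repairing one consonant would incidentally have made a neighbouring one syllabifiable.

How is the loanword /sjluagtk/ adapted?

luag

Substitution: /s/ → /ɹ/, /j/ → /x/, giving /ɹxluagtk/.
Under (C)V(C), the unsyllabifiable consonants are /ɹ/, /x/, /t/, /k/ (at most one coda consonant is licensed; onsets are limited to one consonant).
Deletion applies to /ɹ/, /x/, /t/, /k/.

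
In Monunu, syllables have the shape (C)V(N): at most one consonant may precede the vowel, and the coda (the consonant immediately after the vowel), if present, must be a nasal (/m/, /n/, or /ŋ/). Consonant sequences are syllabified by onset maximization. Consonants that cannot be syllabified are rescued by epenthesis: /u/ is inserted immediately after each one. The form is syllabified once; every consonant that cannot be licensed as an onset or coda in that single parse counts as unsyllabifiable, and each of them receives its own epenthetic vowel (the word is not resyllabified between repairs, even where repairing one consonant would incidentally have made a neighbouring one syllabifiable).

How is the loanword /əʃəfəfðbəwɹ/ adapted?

əʃəfəfuðubəwuɹu

Syllabifying with onset maximization leaves /f/, /ð/, /w/, /ɹ/ stranded (only a nasal (/m/, /n/, or /ŋ/) is licensed in coda position; onsets are limited to one consonant).
Inserting the epenthetic vowel yields /f/ → /fu/, /ð/ → /ðu/, /w/ → /wu/, /ɹ/ → /ɹu/.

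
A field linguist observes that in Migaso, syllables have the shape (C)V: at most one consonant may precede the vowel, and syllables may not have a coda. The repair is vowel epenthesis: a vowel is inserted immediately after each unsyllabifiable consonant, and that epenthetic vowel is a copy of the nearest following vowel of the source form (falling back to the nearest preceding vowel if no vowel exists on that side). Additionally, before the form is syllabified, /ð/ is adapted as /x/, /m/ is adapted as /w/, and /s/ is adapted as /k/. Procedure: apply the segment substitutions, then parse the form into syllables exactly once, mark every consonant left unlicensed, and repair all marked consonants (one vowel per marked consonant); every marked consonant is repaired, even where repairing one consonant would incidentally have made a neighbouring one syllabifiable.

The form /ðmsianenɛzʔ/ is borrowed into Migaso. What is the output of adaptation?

Substitution: /ð/ → /x/, /m/ → /w/, /s/ → /k/, giving /xwkianenɛzʔ/.
Under (C)V, the unsyllabifiable consonants are /x/, /w/, /z/, /ʔ/ (no codas are permitted; onsets are limited to one consonant).
Epenthesis after each stranded consonant: /x/ → /xi/, /w/ → /wi/, /z/ → /zɛ/, /ʔ/ → /ʔɛ/.

xiwikianenɛzɛʔɛ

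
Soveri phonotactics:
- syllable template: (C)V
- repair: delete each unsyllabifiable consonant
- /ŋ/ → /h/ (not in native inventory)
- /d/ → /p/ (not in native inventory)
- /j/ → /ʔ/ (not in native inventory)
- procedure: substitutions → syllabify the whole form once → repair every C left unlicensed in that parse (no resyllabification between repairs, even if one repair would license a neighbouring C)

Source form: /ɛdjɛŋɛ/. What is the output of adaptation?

ɛʔɛhɛ

Substitution: /d/ → /p/, /j/ → /ʔ/, /ŋ/ → /h/, giving /ɛpʔɛhɛ/.
The consonants /p/ cannot be parsed into a legal (C)V syllable (no codas are permitted; onsets are limited to one consonant).
Deletion applies to /p/.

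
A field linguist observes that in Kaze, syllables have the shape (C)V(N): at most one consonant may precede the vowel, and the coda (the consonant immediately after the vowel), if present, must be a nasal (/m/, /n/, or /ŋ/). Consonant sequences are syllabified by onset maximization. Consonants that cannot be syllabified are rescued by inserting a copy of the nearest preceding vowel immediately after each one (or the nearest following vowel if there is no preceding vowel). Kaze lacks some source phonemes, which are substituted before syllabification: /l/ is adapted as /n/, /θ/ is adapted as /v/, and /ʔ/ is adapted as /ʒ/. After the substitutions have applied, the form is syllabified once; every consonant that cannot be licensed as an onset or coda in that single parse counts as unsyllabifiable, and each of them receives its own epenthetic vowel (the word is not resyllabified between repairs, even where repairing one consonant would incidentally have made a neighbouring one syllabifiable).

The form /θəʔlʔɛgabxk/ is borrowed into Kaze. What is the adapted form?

vəʒənəʒɛgabaxaka

Substitution: /θ/ → /v/, /ʔ/ → /ʒ/, /l/ → /n/, giving /vəʒnʒɛgabxk/.
Under (C)V(N), the unsyllabifiable consonants are /ʒ/, /n/, /b/, /x/, /k/ (only a nasal (/m/, /n/, or /ŋ/) is licensed in coda position; onsets are limited to one consonant).
Epenthesis after each stranded consonant: /ʒ/ → /ʒə/, /n/ → /nə/, /b/ → /ba/, /x/ → /xa/, /k/ → /ka/.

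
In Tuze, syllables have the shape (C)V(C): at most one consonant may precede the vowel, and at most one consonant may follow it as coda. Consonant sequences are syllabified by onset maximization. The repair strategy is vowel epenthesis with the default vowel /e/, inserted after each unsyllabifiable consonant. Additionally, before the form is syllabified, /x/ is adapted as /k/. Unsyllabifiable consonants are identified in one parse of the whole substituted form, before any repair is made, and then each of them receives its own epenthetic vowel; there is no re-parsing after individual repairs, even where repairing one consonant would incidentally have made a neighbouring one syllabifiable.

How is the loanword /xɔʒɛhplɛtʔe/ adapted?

Substitution: /x/ → /k/, giving /kɔʒɛhplɛtʔe/.
Syllabifying with onset maximization leaves /p/ stranded (at most one coda consonant is licensed; onsets are limited to one consonant).
Inserting the epenthetic vowel yields /p/ → /pe/.

kɔʒɛhpelɛtʔe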